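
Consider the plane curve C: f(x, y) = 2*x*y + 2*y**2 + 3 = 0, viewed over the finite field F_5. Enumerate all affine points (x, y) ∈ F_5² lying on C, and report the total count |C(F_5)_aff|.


Affine F_5-points: {(0, 1), (0, 4), (1, 2), (4, 3)}; count = 4.

For each of the 25 pairs (x, y) ∈ F_5², evaluate f(x, y) mod 5. Record the zeros.
  x = 0: [0↦3, 1↦0, 2↦1, 3↦1, 4↦0]  zeros at y ∈ {1, 4}
  x = 1: [0↦3, 1↦2, 2↦0, 3↦2, 4↦3]  zeros at y ∈ {2}
  x = 2: [0↦3, 1↦4, 2↦4, 3↦3, 4↦1]  zeros at y ∈ ∅
  x = 3: [0↦3, 1↦1, 2↦3, 3↦4, 4↦4]  zeros at y ∈ ∅
  x = 4: [0↦3, 1↦3, 2↦2, 3↦0, 4↦2]  zeros at y ∈ {3}
Collecting zeros: affine points = {(0, 1), (0, 4), (1, 2), (4, 3)}.
Total count |C(F_5)_aff| = 4.


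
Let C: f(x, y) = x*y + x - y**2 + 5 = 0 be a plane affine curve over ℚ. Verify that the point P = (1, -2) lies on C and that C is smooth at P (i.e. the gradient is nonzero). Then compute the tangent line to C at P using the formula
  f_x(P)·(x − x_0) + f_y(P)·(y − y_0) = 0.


Tangent line at P: -x + 5*y + 11 = 0.

Step 1: f(1, -2) = 0, so P lies on C.
Step 2: partial derivatives
  f_x(x, y) = y + 1, f_y(x, y) = x - 2*y.
  f_x(P) = -1, f_y(P) = 5 (gradient nonzero, so P is smooth).
Step 3: tangent line at P: -1·(x − 1) + 5·(y − -2) = 0.
Expanding: -x + 5*y + 11 = 0.


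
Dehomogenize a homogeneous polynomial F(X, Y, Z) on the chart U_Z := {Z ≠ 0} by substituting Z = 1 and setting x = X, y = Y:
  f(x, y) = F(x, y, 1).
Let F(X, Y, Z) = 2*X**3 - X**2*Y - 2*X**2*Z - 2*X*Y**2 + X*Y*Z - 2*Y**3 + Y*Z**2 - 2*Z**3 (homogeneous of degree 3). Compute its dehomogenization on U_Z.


f(x, y) = 2*x**3 - x**2*y - 2*x**2 - 2*x*y**2 + x*y - 2*y**3 + y - 2

On U_Z we set Z = 1. Each monomial c·X^i·Y^j·Z^k in F becomes c·x^i·y^j·1^k = c·x^i·y^j.
Substituting Z = 1: F(X, Y, 1) = 2*x**3 - x**2*y - 2*x**2 - 2*x*y**2 + x*y - 2*y**3 + y - 2.
Note: deg(f) ≤ deg(F) = 3; strict inequality happens when F is divisible by Z (lost terms).


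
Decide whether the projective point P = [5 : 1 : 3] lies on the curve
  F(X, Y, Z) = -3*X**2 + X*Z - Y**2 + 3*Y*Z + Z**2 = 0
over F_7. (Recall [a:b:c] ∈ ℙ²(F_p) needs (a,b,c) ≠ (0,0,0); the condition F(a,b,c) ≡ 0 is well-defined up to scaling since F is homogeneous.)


F(5,1,3) ≡ 6 (mod 7); P is NOT on the curve.

Evaluate F(5, 1, 3) term-by-term (mod 7).
  -3*X**2 ↦ -3·25·1·1 = -75
  X*Z ↦ 1·5·1·3 = 15
  -Y**2 ↦ -1·1·1·1 = -1
  3*Y*Z ↦ 3·1·1·3 = 9
  Z**2 ↦ 1·1·1·9 = 9
Sum: F(5, 1, 3) = (-75) + (15) + (-1) + (9) + (9) = -43.
Reducing mod 7: -43 ≡ 6 (mod 7).
Since F(a, b, c) ≡ 6 ≠ 0 (mod 7), P does NOT lie on the curve.


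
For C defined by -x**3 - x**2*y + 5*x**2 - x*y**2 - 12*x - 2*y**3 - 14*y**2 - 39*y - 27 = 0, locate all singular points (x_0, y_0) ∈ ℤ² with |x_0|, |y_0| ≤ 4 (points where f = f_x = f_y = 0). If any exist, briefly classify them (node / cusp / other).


Singular points: {(3, -3)}; classification: node.

Compute partial derivatives:
  f_x = -3*x**2 - 2*x*y + 10*x - y**2 - 12.
  f_y = -x**2 - 2*x*y - 6*y**2 - 28*y - 39.
Scan x_0 ∈ {−4, ..., 4}. For each x_0, f_y(x_0, y) is a polynomial in y; find its integer roots y ∈ {−4, ..., 4}, then test f_x and f at those candidates.
  x = -4: f_y(-4, y) = -6*y**2 - 20*y - 55; no integer root y with |y| ≤ 4.
  x = -3: f_y(-3, y) = -6*y**2 - 22*y - 48; no integer root y with |y| ≤ 4.
  x = -2: f_y(-2, y) = -6*y**2 - 24*y - 43; no integer root y with |y| ≤ 4.
  x = -1: f_y(-1, y) = -6*y**2 - 26*y - 40; no integer root y with |y| ≤ 4.
  x = 0: f_y(0, y) = -6*y**2 - 28*y - 39; no integer root y with |y| ≤ 4.
  x = 1: f_y(1, y) = -6*y**2 - 30*y - 40; no integer root y with |y| ≤ 4.
  x = 2: f_y(2, y) = -6*y**2 - 32*y - 43; no integer root y with |y| ≤ 4.
  x = 3: f_y(3, y) = -6*y**2 - 34*y - 48; vanishes at y ∈ {-3}. (3, -3): f_x = 0, f = 0 — SINGULAR.
  x = 4: f_y(4, y) = -6*y**2 - 36*y - 55; no integer root y with |y| ≤ 4.
Only singular point on the grid: (3, -3).
Classify: substitute x = 3 + u, y = -3 + v and expand: f = -u**3 - u**2*v - u**2 - u*v**2 - 2*v**3 + v**2.
No constant or linear terms (consistent with a singular point). Quadratic part: -u**2 + v**2. Cubic part: -u**3 - u**2*v - u*v**2 - 2*v**3.
The quadratic part v**2 - u**2 = (v − u)(v + u) splits into two distinct linear factors, so there are two distinct tangent lines y − -3 = ±(x − 3) — this is a node (ordinary double point).
Classification: node.


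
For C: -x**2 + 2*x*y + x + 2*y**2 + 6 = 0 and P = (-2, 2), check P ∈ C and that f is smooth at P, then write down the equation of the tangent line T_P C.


Tangent line at P: 9*x + 4*y + 10 = 0.

Step 1: f(-2, 2) = 0, so P lies on C.
Step 2: partial derivatives
  f_x(x, y) = -2*x + 2*y + 1, f_y(x, y) = 2*x + 4*y.
  f_x(P) = 9, f_y(P) = 4 (gradient nonzero, so P is smooth).
Step 3: tangent line at P: 9·(x − -2) + 4·(y − 2) = 0.
Expanding: 9*x + 4*y + 10 = 0.


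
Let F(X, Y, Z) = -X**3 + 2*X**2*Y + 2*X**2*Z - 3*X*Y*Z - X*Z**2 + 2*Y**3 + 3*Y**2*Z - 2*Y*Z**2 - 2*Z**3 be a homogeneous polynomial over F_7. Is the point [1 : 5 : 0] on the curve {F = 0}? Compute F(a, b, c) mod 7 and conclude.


F(1,5,0) ≡ 0 (mod 7); P is on the curve.

Evaluate F(1, 5, 0) term-by-term (mod 7).
  -X**3 ↦ -1·1·1·1 = -1
  2*X**2*Y ↦ 2·1·5·1 = 10
  2*X**2*Z ↦ 2·1·1·0 = 0
  -3*X*Y*Z ↦ -3·1·5·0 = 0
  -X*Z**2 ↦ -1·1·1·0 = 0
  2*Y**3 ↦ 2·1·125·1 = 250
  3*Y**2*Z ↦ 3·1·25·0 = 0
  -2*Y*Z**2 ↦ -2·1·5·0 = 0
  -2*Z**3 ↦ -2·1·1·0 = 0
Sum: F(1, 5, 0) = (-1) + (10) + (0) + (0) + (0) + (250) + (0) + (0) + (0) = 259.
Reducing mod 7: 259 ≡ 0 (mod 7).
Since F(a, b, c) ≡ 0 (mod 7), P lies on the curve.


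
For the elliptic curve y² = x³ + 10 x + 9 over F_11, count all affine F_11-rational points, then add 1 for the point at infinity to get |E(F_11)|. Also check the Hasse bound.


Affine points = {(0, 3), (0, 8), (1, 3), (1, 8), (2, 2), (2, 9), (3, 0), (4, 5), (4, 6), (7, 2), (7, 9), (9, 5), (9, 6), (10, 3), (10, 8)}; affine count = 15; |E(F_11)| = 16.

Discriminant check: Δ ∝ 4a³ + 27b² = 4·10³ + 27·9² = 4·1000 + 27·81 ≡ 5 (mod 11). Nonzero ⇒ E is nonsingular.
For each x ∈ F_11, compute rhs = x³ + 10·x + 9 mod 11, then count y ∈ F_11 with y² ≡ rhs.
  x = 0: rhs = 9, matching y values: 3, 8 (2 points).
  x = 1: rhs = 9, matching y values: 3, 8 (2 points).
  x = 2: rhs = 4, matching y values: 2, 9 (2 points).
  x = 3: rhs = 0, matching y values: 0 (1 points).
  x = 4: rhs = 3, matching y values: 5, 6 (2 points).
  x = 5: rhs = 8, matching y values: none (0 points).
  x = 6: rhs = 10, matching y values: none (0 points).
  x = 7: rhs = 4, matching y values: 2, 9 (2 points).
  x = 8: rhs = 7, matching y values: none (0 points).
  x = 9: rhs = 3, matching y values: 5, 6 (2 points).
  x = 10: rhs = 9, matching y values: 3, 8 (2 points).
Total affine count: 15.
Full point count |E(F_11)| = 15 + 1 = 16.
Hasse bound: |16 − (11+1)| = |4| = 4 ≤ 2√11 ≈ 6.6332 ✓.


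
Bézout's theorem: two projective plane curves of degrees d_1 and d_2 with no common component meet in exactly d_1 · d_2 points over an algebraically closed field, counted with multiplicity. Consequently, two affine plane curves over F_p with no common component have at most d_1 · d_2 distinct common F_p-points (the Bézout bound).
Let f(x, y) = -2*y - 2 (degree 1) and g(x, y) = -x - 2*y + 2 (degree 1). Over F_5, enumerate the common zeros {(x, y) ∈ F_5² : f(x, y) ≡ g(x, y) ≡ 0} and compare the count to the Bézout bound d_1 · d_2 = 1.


Common zeros: {(4, 4)}; count = 1; Bézout bound = 1.

deg(f) = 1, deg(g) = 1, so Bézout bound = 1.
Scan x ∈ F_5. For each x, list the y ∈ F_5 with f(x, y) ≡ 0 and those with g(x, y) ≡ 0 (mod 5); the common zeros in that column are the intersection.
  x = 0: f ≡ 0 at y ∈ {4}; g ≡ 0 at y ∈ {1}; common: ∅.
  x = 1: f ≡ 0 at y ∈ {4}; g ≡ 0 at y ∈ {3}; common: ∅.
  x = 2: f ≡ 0 at y ∈ {4}; g ≡ 0 at y ∈ {0}; common: ∅.
  x = 3: f ≡ 0 at y ∈ {4}; g ≡ 0 at y ∈ {2}; common: ∅.
  x = 4: f ≡ 0 at y ∈ {4}; g ≡ 0 at y ∈ {4}; common: {4}.
Collecting: common zeros = {(4, 4)}, so the count is 1.
Comparison with the Bézout bound: 1 ≤ 1 = deg(f)·deg(g), as expected for curves with no common component (the bound is attained).


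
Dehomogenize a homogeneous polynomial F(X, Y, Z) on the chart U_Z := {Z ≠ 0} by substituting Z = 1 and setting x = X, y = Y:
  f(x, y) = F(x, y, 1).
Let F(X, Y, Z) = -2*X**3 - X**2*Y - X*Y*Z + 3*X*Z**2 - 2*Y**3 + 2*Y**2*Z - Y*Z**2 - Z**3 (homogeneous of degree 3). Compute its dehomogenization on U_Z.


f(x, y) = -2*x**3 - x**2*y - x*y + 3*x - 2*y**3 + 2*y**2 - y - 1

On U_Z we set Z = 1. Each monomial c·X^i·Y^j·Z^k in F becomes c·x^i·y^j·1^k = c·x^i·y^j.
Substituting Z = 1: F(X, Y, 1) = -2*x**3 - x**2*y - x*y + 3*x - 2*y**3 + 2*y**2 - y - 1.
Note: deg(f) ≤ deg(F) = 3; strict inequality happens when F is divisible by Z (lost terms).


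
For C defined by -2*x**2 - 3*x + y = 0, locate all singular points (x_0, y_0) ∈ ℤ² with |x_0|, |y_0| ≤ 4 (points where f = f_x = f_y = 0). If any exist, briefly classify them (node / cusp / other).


No singular points in the scanned grid; C is smooth there.

Compute partial derivatives:
  f_x = -4*x - 3.
  f_y = 1.
f_y = 1 is a nonzero constant, so f_y never vanishes: no point (x, y) can satisfy f = f_x = f_y = 0. In particular no (x, y) ∈ {−4, ..., 4}² is singular; the curve is smooth.


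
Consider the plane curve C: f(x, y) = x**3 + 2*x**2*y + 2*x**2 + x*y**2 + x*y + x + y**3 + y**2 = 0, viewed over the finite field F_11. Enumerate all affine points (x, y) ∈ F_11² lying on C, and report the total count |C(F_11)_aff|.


Affine F_11-points: {(0, 0), (0, 10), (5, 1), (7, 5), (10, 0)}; count = 5.

For each of the 121 pairs (x, y) ∈ F_11², evaluate f(x, y) mod 11. Record the zeros.
  x = 0: [0↦0, 1↦2, 2↦1, 3↦3, 4↦3, 5↦7, 6↦10, 7↦7, 8↦4, 9↦7, 10↦0]  zeros at y ∈ {0, 10}
  x = 1: [0↦4, 1↦10, 2↦4, 3↦3, 4↦2, 5↦7, 6↦2, 7↦4, 8↦8, 9↦9, 10↦2]  zeros at y ∈ ∅
  x = 2: [0↦7, 1↦10, 2↦3, 3↦3, 4↦5, 5↦4, 6↦6, 7↦6, 8↦10, 9↦2, 10↦10]  zeros at y ∈ ∅
  x = 3: [0↦4, 1↦8, 2↦4, 3↦9, 4↦7, 5↦4, 6↦6, 7↦8, 8↦5, 9↦3, 10↦8]  zeros at y ∈ ∅
  x = 4: [0↦1, 1↦10, 2↦2, 3↦5, 4↦3, 5↦2, 6↦8, 7↦5, 8↦10, 9↦7, 10↦2]  zeros at y ∈ ∅
  x = 5: [0↦4, 1↦0, 2↦3, 3↦8, 4↦10, 5↦4, 6↦7, 7↦3, 8↦9, 9↦9, 10↦9]  zeros at y ∈ {1}
  x = 6: [0↦8, 1↦6, 2↦2, 3↦2, 4↦1, 5↦5, 6↦9, 7↦8, 8↦8, 9↦4, 10↦2]  zeros at y ∈ ∅
  x = 7: [0↦8, 1↦1, 2↦5, 3↦4, 4↦4, 5↦0, 6↦9, 7↦4, 8↦2, 9↦9, 10↦9]  zeros at y ∈ {5}
  x = 8: [0↦10, 1↦2, 2↦7, 3↦9, 4↦3, 5↦6, 6↦2, 7↦8, 8↦8, 9↦8, 10↦3]  zeros at y ∈ ∅
  x = 9: [0↦9, 1↦4, 2↦3, 3↦1, 4↦4, 5↦7, 6↦5, 7↦4, 8↦10, 9↦7, 10↦1]  zeros at y ∈ ∅
  x = 10: [0↦0, 1↦2, 2↦10, 3↦8, 4↦2, 5↦9, 6↦2, 7↦9, 8↦3, 9↦1, 10↦9]  zeros at y ∈ {0}
Collecting zeros: affine points = {(0, 0), (0, 10), (5, 1), (7, 5), (10, 0)}.
Total count |C(F_11)_aff| = 5.


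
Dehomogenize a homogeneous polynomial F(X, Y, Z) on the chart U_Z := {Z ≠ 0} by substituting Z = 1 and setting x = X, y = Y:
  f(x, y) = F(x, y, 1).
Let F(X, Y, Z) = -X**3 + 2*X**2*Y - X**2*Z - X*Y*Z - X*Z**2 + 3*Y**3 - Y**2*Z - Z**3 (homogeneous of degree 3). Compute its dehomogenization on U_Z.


f(x, y) = -x**3 + 2*x**2*y - x**2 - x*y - x + 3*y**3 - y**2 - 1

On U_Z we set Z = 1. Each monomial c·X^i·Y^j·Z^k in F becomes c·x^i·y^j·1^k = c·x^i·y^j.
Substituting Z = 1: F(X, Y, 1) = -x**3 + 2*x**2*y - x**2 - x*y - x + 3*y**3 - y**2 - 1.
Note: deg(f) ≤ deg(F) = 3; strict inequality happens when F is divisible by Z (lost terms).


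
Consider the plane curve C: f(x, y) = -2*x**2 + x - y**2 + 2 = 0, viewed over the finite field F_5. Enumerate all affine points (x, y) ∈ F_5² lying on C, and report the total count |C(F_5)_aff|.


Affine F_5-points: {(1, 1), (1, 4), (2, 1), (2, 4), (4, 2), (4, 3)}; count = 6.

For each of the 25 pairs (x, y) ∈ F_5², evaluate f(x, y) mod 5. Record the zeros.
  x = 0: [0↦2, 1↦1, 2↦3, 3↦3, 4↦1]  zeros at y ∈ ∅
  x = 1: [0↦1, 1↦0, 2↦2, 3↦2, 4↦0]  zeros at y ∈ {1, 4}
  x = 2: [0↦1, 1↦0, 2↦2, 3↦2, 4↦0]  zeros at y ∈ {1, 4}
  x = 3: [0↦2, 1↦1, 2↦3, 3↦3, 4↦1]  zeros at y ∈ ∅
  x = 4: [0↦4, 1↦3, 2↦0, 3↦0, 4↦3]  zeros at y ∈ {2, 3}
Collecting zeros: affine points = {(1, 1), (1, 4), (2, 1), (2, 4), (4, 2), (4, 3)}.
Total count |C(F_5)_aff| = 6.


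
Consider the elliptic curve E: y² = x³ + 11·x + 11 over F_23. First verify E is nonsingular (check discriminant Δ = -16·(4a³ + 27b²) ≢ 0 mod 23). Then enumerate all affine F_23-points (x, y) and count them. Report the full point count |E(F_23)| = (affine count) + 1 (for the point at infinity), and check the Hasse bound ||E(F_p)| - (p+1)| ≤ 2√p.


Affine points = {(1, 0), (2, 8), (2, 15), (3, 5), (3, 18), (4, 2), (4, 21), (8, 6), (8, 17), (12, 10), (12, 13), (15, 3), (15, 20), (19, 8), (19, 15), (21, 2), (21, 21)}; affine count = 17; |E(F_23)| = 18.

Discriminant check: Δ ∝ 4a³ + 27b² = 4·11³ + 27·11² = 4·1331 + 27·121 ≡ 12 (mod 23). Nonzero ⇒ E is nonsingular.
For each x ∈ F_23, compute rhs = x³ + 11·x + 11 mod 23, then count y ∈ F_23 with y² ≡ rhs.
  x = 0: rhs = 11, matching y values: none (0 points).
  x = 1: rhs = 0, matching y values: 0 (1 points).
  x = 2: rhs = 18, matching y values: 8, 15 (2 points).
  x = 3: rhs = 2, matching y values: 5, 18 (2 points).
  x = 4: rhs = 4, matching y values: 2, 21 (2 points).
  x = 5: rhs = 7, matching y values: none (0 points).
  x = 6: rhs = 17, matching y values: none (0 points).
  x = 7: rhs = 17, matching y values: none (0 points).
  x = 8: rhs = 13, matching y values: 6, 17 (2 points).
  x = 9: rhs = 11, matching y values: none (0 points).
  x = 10: rhs = 17, matching y values: none (0 points).
  x = 11: rhs = 14, matching y values: none (0 points).
  x = 12: rhs = 8, matching y values: 10, 13 (2 points).
  x = 13: rhs = 5, matching y values: none (0 points).
  x = 14: rhs = 11, matching y values: none (0 points).
  x = 15: rhs = 9, matching y values: 3, 20 (2 points).
  x = 16: rhs = 5, matching y values: none (0 points).
  x = 17: rhs = 5, matching y values: none (0 points).
  x = 18: rhs = 15, matching y values: none (0 points).
  x = 19: rhs = 18, matching y values: 8, 15 (2 points).
  x = 20: rhs = 20, matching y values: none (0 points).
  x = 21: rhs = 4, matching y values: 2, 21 (2 points).
  x = 22: rhs = 22, matching y values: none (0 points).
Total affine count: 17.
Full point count |E(F_23)| = 17 + 1 = 18.
Hasse bound: |18 − (23+1)| = |-6| = 6 ≤ 2√23 ≈ 9.5917 ✓.


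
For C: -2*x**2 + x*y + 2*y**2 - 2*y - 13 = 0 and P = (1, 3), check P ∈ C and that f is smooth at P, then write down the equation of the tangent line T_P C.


Tangent line at P: -x + 11*y - 32 = 0.

Step 1: f(1, 3) = 0, so P lies on C.
Step 2: partial derivatives
  f_x(x, y) = -4*x + y, f_y(x, y) = x + 4*y - 2.
  f_x(P) = -1, f_y(P) = 11 (gradient nonzero, so P is smooth).
Step 3: tangent line at P: -1·(x − 1) + 11·(y − 3) = 0.
Expanding: -x + 11*y - 32 = 0.


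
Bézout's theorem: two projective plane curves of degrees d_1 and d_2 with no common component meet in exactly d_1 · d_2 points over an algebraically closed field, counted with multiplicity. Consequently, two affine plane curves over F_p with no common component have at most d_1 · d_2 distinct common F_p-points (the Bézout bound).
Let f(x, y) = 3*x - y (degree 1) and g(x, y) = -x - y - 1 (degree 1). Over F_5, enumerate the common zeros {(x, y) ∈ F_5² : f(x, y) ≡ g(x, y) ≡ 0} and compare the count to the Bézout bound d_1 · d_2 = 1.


Common zeros: {(1, 3)}; count = 1; Bézout bound = 1.

deg(f) = 1, deg(g) = 1, so Bézout bound = 1.
Scan x ∈ F_5. For each x, list the y ∈ F_5 with f(x, y) ≡ 0 and those with g(x, y) ≡ 0 (mod 5); the common zeros in that column are the intersection.
  x = 0: f ≡ 0 at y ∈ {0}; g ≡ 0 at y ∈ {4}; common: ∅.
  x = 1: f ≡ 0 at y ∈ {3}; g ≡ 0 at y ∈ {3}; common: {3}.
  x = 2: f ≡ 0 at y ∈ {1}; g ≡ 0 at y ∈ {2}; common: ∅.
  x = 3: f ≡ 0 at y ∈ {4}; g ≡ 0 at y ∈ {1}; common: ∅.
  x = 4: f ≡ 0 at y ∈ {2}; g ≡ 0 at y ∈ {0}; common: ∅.
Collecting: common zeros = {(1, 3)}, so the count is 1.
Comparison with the Bézout bound: 1 ≤ 1 = deg(f)·deg(g), as expected for curves with no common component (the bound is attained).


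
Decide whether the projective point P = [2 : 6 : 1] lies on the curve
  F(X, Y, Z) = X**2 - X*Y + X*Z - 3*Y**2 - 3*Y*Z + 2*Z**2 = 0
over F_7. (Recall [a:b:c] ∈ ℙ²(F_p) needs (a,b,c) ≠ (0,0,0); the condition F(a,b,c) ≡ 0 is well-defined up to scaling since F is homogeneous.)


F(2,6,1) ≡ 3 (mod 7); P is NOT on the curve.

Evaluate F(2, 6, 1) term-by-term (mod 7).
  X**2 ↦ 1·4·1·1 = 4
  -X*Y ↦ -1·2·6·1 = -12
  X*Z ↦ 1·2·1·1 = 2
  -3*Y**2 ↦ -3·1·36·1 = -108
  -3*Y*Z ↦ -3·1·6·1 = -18
  2*Z**2 ↦ 2·1·1·1 = 2
Sum: F(2, 6, 1) = (4) + (-12) + (2) + (-108) + (-18) + (2) = -130.
Reducing mod 7: -130 ≡ 3 (mod 7).
Since F(a, b, c) ≡ 3 ≠ 0 (mod 7), P does NOT lie on the curve.


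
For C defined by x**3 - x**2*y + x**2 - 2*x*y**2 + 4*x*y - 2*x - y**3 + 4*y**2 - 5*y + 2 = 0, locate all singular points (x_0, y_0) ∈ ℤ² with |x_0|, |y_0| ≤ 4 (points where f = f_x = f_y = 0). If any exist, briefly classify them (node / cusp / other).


Singular points: {(0, 1)}; classification: cusp.

Compute partial derivatives:
  f_x = 3*x**2 - 2*x*y + 2*x - 2*y**2 + 4*y - 2.
  f_y = -x**2 - 4*x*y + 4*x - 3*y**2 + 8*y - 5.
Scan x_0 ∈ {−4, ..., 4}. For each x_0, f_y(x_0, y) is a polynomial in y; find its integer roots y ∈ {−4, ..., 4}, then test f_x and f at those candidates.
  x = -4: f_y(-4, y) = -3*y**2 + 24*y - 37; no integer root y with |y| ≤ 4.
  x = -3: f_y(-3, y) = -3*y**2 + 20*y - 26; no integer root y with |y| ≤ 4.
  x = -2: f_y(-2, y) = -3*y**2 + 16*y - 17; no integer root y with |y| ≤ 4.
  x = -1: f_y(-1, y) = -3*y**2 + 12*y - 10; no integer root y with |y| ≤ 4.
  x = 0: f_y(0, y) = -3*y**2 + 8*y - 5; vanishes at y ∈ {1}. (0, 1): f_x = 0, f = 0 — SINGULAR.
  x = 1: f_y(1, y) = -3*y**2 + 4*y - 2; no integer root y with |y| ≤ 4.
  x = 2: f_y(2, y) = -3*y**2 - 1; no integer root y with |y| ≤ 4.
  x = 3: f_y(3, y) = -3*y**2 - 4*y - 2; no integer root y with |y| ≤ 4.
  x = 4: f_y(4, y) = -3*y**2 - 8*y - 5; vanishes at y ∈ {-1}. (4, -1): f_x = 56 ≠ 0.
Only singular point on the grid: (0, 1).
Classify: substitute x = 0 + u, y = 1 + v and expand: f = u**3 - u**2*v - 2*u*v**2 - v**3 + v**2.
No constant or linear terms (consistent with a singular point). Quadratic part: v**2. Cubic part: u**3 - u**2*v - 2*u*v**2 - v**3.
The quadratic part v**2 is a perfect square, so there is a single (double) tangent line v = 0, i.e. y = 1. Restricting the cubic part to that line (v = 0) leaves u**3 ≠ 0, so f is not divisible by v and the branch is v² ≈ -u**3 to lowest order — this is a cusp.
Classification: cusp.


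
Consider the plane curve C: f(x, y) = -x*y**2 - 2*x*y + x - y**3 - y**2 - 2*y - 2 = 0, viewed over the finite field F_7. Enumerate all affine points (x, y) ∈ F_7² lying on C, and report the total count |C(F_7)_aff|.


Affine F_7-points: {(0, 6), (1, 5), (2, 0), (4, 1), (4, 4)}; count = 5.

For each of the 49 pairs (x, y) ∈ F_7², evaluate f(x, y) mod 7. Record the zeros.
  x = 0: [0↦5, 1↦1, 2↦3, 3↦5, 4↦1, 5↦6, 6↦0]  zeros at y ∈ {6}
  x = 1: [0↦6, 1↦6, 2↦3, 3↦5, 4↦6, 5↦0, 6↦2]  zeros at y ∈ {5}
  x = 2: [0↦0, 1↦4, 2↦3, 3↦5, 4↦4, 5↦1, 6↦4]  zeros at y ∈ {0}
  x = 3: [0↦1, 1↦2, 2↦3, 3↦5, 4↦2, 5↦2, 6↦6]  zeros at y ∈ ∅
  x = 4: [0↦2, 1↦0, 2↦3, 3↦5, 4↦0, 5↦3, 6↦1]  zeros at y ∈ {1, 4}
  x = 5: [0↦3, 1↦5, 2↦3, 3↦5, 4↦5, 5↦4, 6↦3]  zeros at y ∈ ∅
  x = 6: [0↦4, 1↦3, 2↦3, 3↦5, 4↦3, 5↦5, 6↦5]  zeros at y ∈ ∅
Collecting zeros: affine points = {(0, 6), (1, 5), (2, 0), (4, 1), (4, 4)}.
Total count |C(F_7)_aff| = 5.


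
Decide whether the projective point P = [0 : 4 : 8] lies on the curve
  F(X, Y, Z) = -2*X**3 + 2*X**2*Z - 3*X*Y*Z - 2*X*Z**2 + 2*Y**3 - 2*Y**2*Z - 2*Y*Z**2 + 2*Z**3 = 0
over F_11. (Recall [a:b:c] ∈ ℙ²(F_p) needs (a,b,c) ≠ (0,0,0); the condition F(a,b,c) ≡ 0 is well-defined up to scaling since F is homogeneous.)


F(0,4,8) ≡ 10 (mod 11); P is NOT on the curve.

Evaluate F(0, 4, 8) term-by-term (mod 11).
  -2*X**3 ↦ -2·0·1·1 = 0
  2*X**2*Z ↦ 2·0·1·8 = 0
  -3*X*Y*Z ↦ -3·0·4·8 = 0
  -2*X*Z**2 ↦ -2·0·1·64 = 0
  2*Y**3 ↦ 2·1·64·1 = 128
  -2*Y**2*Z ↦ -2·1·16·8 = -256
  -2*Y*Z**2 ↦ -2·1·4·64 = -512
  2*Z**3 ↦ 2·1·1·512 = 1024
Sum: F(0, 4, 8) = (0) + (0) + (0) + (0) + (128) + (-256) + (-512) + (1024) = 384.
Reducing mod 11: 384 ≡ 10 (mod 11).
Since F(a, b, c) ≡ 10 ≠ 0 (mod 11), P does NOT lie on the curve.


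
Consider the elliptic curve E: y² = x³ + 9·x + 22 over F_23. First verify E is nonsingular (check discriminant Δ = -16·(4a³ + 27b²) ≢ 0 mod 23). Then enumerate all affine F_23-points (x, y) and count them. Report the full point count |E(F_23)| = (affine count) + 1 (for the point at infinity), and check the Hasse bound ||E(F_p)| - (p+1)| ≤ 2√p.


Affine points = {(1, 3), (1, 20), (2, 5), (2, 18), (5, 10), (5, 13), (6, 4), (6, 19), (8, 10), (8, 13), (9, 2), (9, 21), (10, 10), (10, 13), (11, 7), (11, 16), (12, 8), (12, 15), (13, 6), (13, 17), (15, 6), (15, 17), (18, 6), (18, 17), (22, 9), (22, 14)}; affine count = 26; |E(F_23)| = 27.

Discriminant check: Δ ∝ 4a³ + 27b² = 4·9³ + 27·22² = 4·729 + 27·484 ≡ 22 (mod 23). Nonzero ⇒ E is nonsingular.
For each x ∈ F_23, compute rhs = x³ + 9·x + 22 mod 23, then count y ∈ F_23 with y² ≡ rhs.
  x = 0: rhs = 22, matching y values: none (0 points).
  x = 1: rhs = 9, matching y values: 3, 20 (2 points).
  x = 2: rhs = 2, matching y values: 5, 18 (2 points).
  x = 3: rhs = 7, matching y values: none (0 points).
  x = 4: rhs = 7, matching y values: none (0 points).
  x = 5: rhs = 8, matching y values: 10, 13 (2 points).
  x = 6: rhs = 16, matching y values: 4, 19 (2 points).
  x = 7: rhs = 14, matching y values: none (0 points).
  x = 8: rhs = 8, matching y values: 10, 13 (2 points).
  x = 9: rhs = 4, matching y values: 2, 21 (2 points).
  x = 10: rhs = 8, matching y values: 10, 13 (2 points).
  x = 11: rhs = 3, matching y values: 7, 16 (2 points).
  x = 12: rhs = 18, matching y values: 8, 15 (2 points).
  x = 13: rhs = 13, matching y values: 6, 17 (2 points).
  x = 14: rhs = 17, matching y values: none (0 points).
  x = 15: rhs = 13, matching y values: 6, 17 (2 points).
  x = 16: rhs = 7, matching y values: none (0 points).
  x = 17: rhs = 5, matching y values: none (0 points).
  x = 18: rhs = 13, matching y values: 6, 17 (2 points).
  x = 19: rhs = 14, matching y values: none (0 points).
  x = 20: rhs = 14, matching y values: none (0 points).
  x = 21: rhs = 19, matching y values: none (0 points).
  x = 22: rhs = 12, matching y values: 9, 14 (2 points).
Total affine count: 26.
Full point count |E(F_23)| = 26 + 1 = 27.
Hasse bound: |27 − (23+1)| = |3| = 3 ≤ 2√23 ≈ 9.5917 ✓.


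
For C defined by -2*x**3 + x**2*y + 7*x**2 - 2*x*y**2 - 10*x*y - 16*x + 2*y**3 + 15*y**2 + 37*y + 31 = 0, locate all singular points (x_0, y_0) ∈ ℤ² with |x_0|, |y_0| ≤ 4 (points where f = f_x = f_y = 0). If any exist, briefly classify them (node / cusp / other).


Singular points: {(1, -2)}; classification: node.

Compute partial derivatives:
  f_x = -6*x**2 + 2*x*y + 14*x - 2*y**2 - 10*y - 16.
  f_y = x**2 - 4*x*y - 10*x + 6*y**2 + 30*y + 37.
Scan x_0 ∈ {−4, ..., 4}. For each x_0, f_y(x_0, y) is a polynomial in y; find its integer roots y ∈ {−4, ..., 4}, then test f_x and f at those candidates.
  x = -4: f_y(-4, y) = 6*y**2 + 46*y + 93; no integer root y with |y| ≤ 4.
  x = -3: f_y(-3, y) = 6*y**2 + 42*y + 76; no integer root y with |y| ≤ 4.
  x = -2: f_y(-2, y) = 6*y**2 + 38*y + 61; no integer root y with |y| ≤ 4.
  x = -1: f_y(-1, y) = 6*y**2 + 34*y + 48; vanishes at y ∈ {-3}. (-1, -3): f_x = -18 ≠ 0.
  x = 0: f_y(0, y) = 6*y**2 + 30*y + 37; no integer root y with |y| ≤ 4.
  x = 1: f_y(1, y) = 6*y**2 + 26*y + 28; vanishes at y ∈ {-2}. (1, -2): f_x = 0, f = 0 — SINGULAR.
  x = 2: f_y(2, y) = 6*y**2 + 22*y + 21; no integer root y with |y| ≤ 4.
  x = 3: f_y(3, y) = 6*y**2 + 18*y + 16; no integer root y with |y| ≤ 4.
  x = 4: f_y(4, y) = 6*y**2 + 14*y + 13; no integer root y with |y| ≤ 4.
Only singular point on the grid: (1, -2).
Classify: substitute x = 1 + u, y = -2 + v and expand: f = -2*u**3 + u**2*v - u**2 - 2*u*v**2 + 2*v**3 + v**2.
No constant or linear terms (consistent with a singular point). Quadratic part: -u**2 + v**2. Cubic part: -2*u**3 + u**2*v - 2*u*v**2 + 2*v**3.
The quadratic part v**2 - u**2 = (v − u)(v + u) splits into two distinct linear factors, so there are two distinct tangent lines y − -2 = ±(x − 1) — this is a node (ordinary double point).
Classification: node.


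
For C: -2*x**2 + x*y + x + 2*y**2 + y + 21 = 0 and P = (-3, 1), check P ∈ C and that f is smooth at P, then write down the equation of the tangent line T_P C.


Tangent line at P: 14*x + 2*y + 40 = 0.

Step 1: f(-3, 1) = 0, so P lies on C.
Step 2: partial derivatives
  f_x(x, y) = -4*x + y + 1, f_y(x, y) = x + 4*y + 1.
  f_x(P) = 14, f_y(P) = 2 (gradient nonzero, so P is smooth).
Step 3: tangent line at P: 14·(x − -3) + 2·(y − 1) = 0.
Expanding: 14*x + 2*y + 40 = 0.


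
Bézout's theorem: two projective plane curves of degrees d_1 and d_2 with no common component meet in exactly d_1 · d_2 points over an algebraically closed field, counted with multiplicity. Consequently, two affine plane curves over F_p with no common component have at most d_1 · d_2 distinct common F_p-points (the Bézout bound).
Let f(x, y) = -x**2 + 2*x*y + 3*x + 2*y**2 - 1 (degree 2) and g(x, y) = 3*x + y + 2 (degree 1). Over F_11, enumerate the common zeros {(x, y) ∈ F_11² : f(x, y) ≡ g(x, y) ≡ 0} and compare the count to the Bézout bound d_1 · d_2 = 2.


Common zeros: {(4, 8)}; count = 1; Bézout bound = 2.

deg(f) = 2, deg(g) = 1, so Bézout bound = 2.
Scan x ∈ F_11. For each x, list the y ∈ F_11 with f(x, y) ≡ 0 and those with g(x, y) ≡ 0 (mod 11); the common zeros in that column are the intersection.
  x = 0: f ≡ 0 at y ∈ ∅; g ≡ 0 at y ∈ {9}; common: ∅.
  x = 1: f ≡ 0 at y ∈ ∅; g ≡ 0 at y ∈ {6}; common: ∅.
  x = 2: f ≡ 0 at y ∈ ∅; g ≡ 0 at y ∈ {3}; common: ∅.
  x = 3: f ≡ 0 at y ∈ {4}; g ≡ 0 at y ∈ {0}; common: ∅.
  x = 4: f ≡ 0 at y ∈ {8, 10}; g ≡ 0 at y ∈ {8}; common: {8}.
  x = 5: f ≡ 0 at y ∈ {0, 6}; g ≡ 0 at y ∈ {5}; common: ∅.
  x = 6: f ≡ 0 at y ∈ ∅; g ≡ 0 at y ∈ {2}; common: ∅.
  x = 7: f ≡ 0 at y ∈ ∅; g ≡ 0 at y ∈ {10}; common: ∅.
  x = 8: f ≡ 0 at y ∈ {4, 10}; g ≡ 0 at y ∈ {7}; common: ∅.
  x = 9: f ≡ 0 at y ∈ {0, 2}; g ≡ 0 at y ∈ {4}; common: ∅.
  x = 10: f ≡ 0 at y ∈ {6}; g ≡ 0 at y ∈ {1}; common: ∅.
Collecting: common zeros = {(4, 8)}, so the count is 1.
Comparison with the Bézout bound: 1 ≤ 2 = deg(f)·deg(g), as expected for curves with no common component (the affine F_11-count falls short of the bound because intersections may lie at infinity, over extension fields, or carry multiplicity).


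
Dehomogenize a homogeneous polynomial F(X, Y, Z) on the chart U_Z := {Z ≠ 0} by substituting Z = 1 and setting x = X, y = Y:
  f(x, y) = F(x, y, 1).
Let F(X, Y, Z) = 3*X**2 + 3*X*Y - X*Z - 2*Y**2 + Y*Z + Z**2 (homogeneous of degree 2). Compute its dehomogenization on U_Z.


f(x, y) = 3*x**2 + 3*x*y - x - 2*y**2 + y + 1

On U_Z we set Z = 1. Each monomial c·X^i·Y^j·Z^k in F becomes c·x^i·y^j·1^k = c·x^i·y^j.
Substituting Z = 1: F(X, Y, 1) = 3*x**2 + 3*x*y - x - 2*y**2 + y + 1.
Note: deg(f) ≤ deg(F) = 2; strict inequality happens when F is divisible by Z (lost terms).


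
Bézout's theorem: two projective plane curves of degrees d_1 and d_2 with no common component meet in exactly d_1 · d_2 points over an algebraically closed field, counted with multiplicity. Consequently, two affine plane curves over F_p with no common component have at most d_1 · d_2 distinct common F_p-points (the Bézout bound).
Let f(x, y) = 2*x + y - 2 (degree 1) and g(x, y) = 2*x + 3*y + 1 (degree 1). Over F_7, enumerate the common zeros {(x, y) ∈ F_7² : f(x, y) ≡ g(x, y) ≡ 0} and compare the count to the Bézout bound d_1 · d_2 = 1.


Common zeros: {(0, 2)}; count = 1; Bézout bound = 1.

deg(f) = 1, deg(g) = 1, so Bézout bound = 1.
Scan x ∈ F_7. For each x, list the y ∈ F_7 with f(x, y) ≡ 0 and those with g(x, y) ≡ 0 (mod 7); the common zeros in that column are the intersection.
  x = 0: f ≡ 0 at y ∈ {2}; g ≡ 0 at y ∈ {2}; common: {2}.
  x = 1: f ≡ 0 at y ∈ {0}; g ≡ 0 at y ∈ {6}; common: ∅.
  x = 2: f ≡ 0 at y ∈ {5}; g ≡ 0 at y ∈ {3}; common: ∅.
  x = 3: f ≡ 0 at y ∈ {3}; g ≡ 0 at y ∈ {0}; common: ∅.
  x = 4: f ≡ 0 at y ∈ {1}; g ≡ 0 at y ∈ {4}; common: ∅.
  x = 5: f ≡ 0 at y ∈ {6}; g ≡ 0 at y ∈ {1}; common: ∅.
  x = 6: f ≡ 0 at y ∈ {4}; g ≡ 0 at y ∈ {5}; common: ∅.
Collecting: common zeros = {(0, 2)}, so the count is 1.
Comparison with the Bézout bound: 1 ≤ 1 = deg(f)·deg(g), as expected for curves with no common component (the bound is attained).


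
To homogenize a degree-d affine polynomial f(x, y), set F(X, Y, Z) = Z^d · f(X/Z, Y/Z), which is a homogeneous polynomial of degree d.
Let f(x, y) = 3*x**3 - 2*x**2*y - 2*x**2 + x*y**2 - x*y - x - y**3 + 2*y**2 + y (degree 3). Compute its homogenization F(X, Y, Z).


F(X, Y, Z) = 3*X**3 - 2*X**2*Y - 2*X**2*Z + X*Y**2 - X*Y*Z - X*Z**2 - Y**3 + 2*Y**2*Z + Y*Z**2

deg(f) = 3.
Substitute x = X/Z, y = Y/Z into f, then multiply by Z^3.
  monomial 3·x^3·y^0 ↦ 3·X^3·Y^0·Z^0.
  monomial -2·x^2·y^1 ↦ -2·X^2·Y^1·Z^0.
  monomial -2·x^2·y^0 ↦ -2·X^2·Y^0·Z^1.
  monomial 1·x^1·y^2 ↦ 1·X^1·Y^2·Z^0.
  monomial -1·x^1·y^1 ↦ -1·X^1·Y^1·Z^1.
  monomial -1·x^1·y^0 ↦ -1·X^1·Y^0·Z^2.
  monomial -1·x^0·y^3 ↦ -1·X^0·Y^3·Z^0.
  monomial 2·x^0·y^2 ↦ 2·X^0·Y^2·Z^1.
  monomial 1·x^0·y^1 ↦ 1·X^0·Y^1·Z^2.
Collecting: F(X, Y, Z) = 3*X**3 - 2*X**2*Y - 2*X**2*Z + X*Y**2 - X*Y*Z - X*Z**2 - Y**3 + 2*Y**2*Z + Y*Z**2.


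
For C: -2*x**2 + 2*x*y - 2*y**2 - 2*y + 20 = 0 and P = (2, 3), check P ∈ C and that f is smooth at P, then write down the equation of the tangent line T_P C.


Tangent line at P: -2*x - 10*y + 34 = 0.

Step 1: f(2, 3) = 0, so P lies on C.
Step 2: partial derivatives
  f_x(x, y) = -4*x + 2*y, f_y(x, y) = 2*x - 4*y - 2.
  f_x(P) = -2, f_y(P) = -10 (gradient nonzero, so P is smooth).
Step 3: tangent line at P: -2·(x − 2) + -10·(y − 3) = 0.
Expanding: -2*x - 10*y + 34 = 0.


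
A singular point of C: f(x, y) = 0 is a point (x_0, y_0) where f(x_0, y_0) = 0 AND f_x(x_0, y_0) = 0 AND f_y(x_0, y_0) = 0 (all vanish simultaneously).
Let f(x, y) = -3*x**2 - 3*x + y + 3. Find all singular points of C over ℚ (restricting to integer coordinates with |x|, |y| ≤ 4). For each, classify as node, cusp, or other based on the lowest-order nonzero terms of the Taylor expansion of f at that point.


No singular points in the scanned grid; C is smooth there.

Compute partial derivatives:
  f_x = -6*x - 3.
  f_y = 1.
f_y = 1 is a nonzero constant, so f_y never vanishes: no point (x, y) can satisfy f = f_x = f_y = 0. In particular no (x, y) ∈ {−4, ..., 4}² is singular; the curve is smooth.


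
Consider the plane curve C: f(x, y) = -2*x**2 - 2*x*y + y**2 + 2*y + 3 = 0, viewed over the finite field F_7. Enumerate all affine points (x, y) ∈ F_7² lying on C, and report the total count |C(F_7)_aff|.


Affine F_7-points: {(5, 4)}; count = 1.

For each of the 49 pairs (x, y) ∈ F_7², evaluate f(x, y) mod 7. Record the zeros.
  x = 0: [0↦3, 1↦6, 2↦4, 3↦4, 4↦6, 5↦3, 6↦2]  zeros at y ∈ ∅
  x = 1: [0↦1, 1↦2, 2↦5, 3↦3, 4↦3, 5↦5, 6↦2]  zeros at y ∈ ∅
  x = 2: [0↦2, 1↦1, 2↦2, 3↦5, 4↦3, 5↦3, 6↦5]  zeros at y ∈ ∅
  x = 3: [0↦6, 1↦3, 2↦2, 3↦3, 4↦6, 5↦4, 6↦4]  zeros at y ∈ ∅
  x = 4: [0↦6, 1↦1, 2↦5, 3↦4, 4↦5, 5↦1, 6↦6]  zeros at y ∈ ∅
  x = 5: [0↦2, 1↦2, 2↦4, 3↦1, 4↦0, 5↦1, 6↦4]  zeros at y ∈ {4}
  x = 6: [0↦1, 1↦6, 2↦6, 3↦1, 4↦5, 5↦4, 6↦5]  zeros at y ∈ ∅
Collecting zeros: affine points = {(5, 4)}.
Total count |C(F_7)_aff| = 1.


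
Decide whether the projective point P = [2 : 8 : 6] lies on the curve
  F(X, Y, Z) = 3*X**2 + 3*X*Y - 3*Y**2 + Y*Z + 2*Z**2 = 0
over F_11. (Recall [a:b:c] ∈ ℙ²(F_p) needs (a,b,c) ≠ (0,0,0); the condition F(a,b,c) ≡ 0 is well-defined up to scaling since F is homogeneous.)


F(2,8,6) ≡ 10 (mod 11); P is NOT on the curve.

Evaluate F(2, 8, 6) term-by-term (mod 11).
  3*X**2 ↦ 3·4·1·1 = 12
  3*X*Y ↦ 3·2·8·1 = 48
  -3*Y**2 ↦ -3·1·64·1 = -192
  Y*Z ↦ 1·1·8·6 = 48
  2*Z**2 ↦ 2·1·1·36 = 72
Sum: F(2, 8, 6) = (12) + (48) + (-192) + (48) + (72) = -12.
Reducing mod 11: -12 ≡ 10 (mod 11).
Since F(a, b, c) ≡ 10 ≠ 0 (mod 11), P does NOT lie on the curve.


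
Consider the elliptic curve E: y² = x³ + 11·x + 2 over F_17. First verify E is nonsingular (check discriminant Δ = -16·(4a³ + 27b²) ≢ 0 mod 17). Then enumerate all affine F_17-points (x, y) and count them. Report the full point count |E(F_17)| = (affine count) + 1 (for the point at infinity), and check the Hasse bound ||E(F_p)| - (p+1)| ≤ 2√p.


Affine points = {(0, 6), (0, 11), (2, 7), (2, 10), (4, 5), (4, 12), (11, 3), (11, 14), (12, 3), (12, 14), (13, 8), (13, 9)}; affine count = 12; |E(F_17)| = 13.

Discriminant check: Δ ∝ 4a³ + 27b² = 4·11³ + 27·2² = 4·1331 + 27·4 ≡ 9 (mod 17). Nonzero ⇒ E is nonsingular.
For each x ∈ F_17, compute rhs = x³ + 11·x + 2 mod 17, then count y ∈ F_17 with y² ≡ rhs.
  x = 0: rhs = 2, matching y values: 6, 11 (2 points).
  x = 1: rhs = 14, matching y values: none (0 points).
  x = 2: rhs = 15, matching y values: 7, 10 (2 points).
  x = 3: rhs = 11, matching y values: none (0 points).
  x = 4: rhs = 8, matching y values: 5, 12 (2 points).
  x = 5: rhs = 12, matching y values: none (0 points).
  x = 6: rhs = 12, matching y values: none (0 points).
  x = 7: rhs = 14, matching y values: none (0 points).
  x = 8: rhs = 7, matching y values: none (0 points).
  x = 9: rhs = 14, matching y values: none (0 points).
  x = 10: rhs = 7, matching y values: none (0 points).
  x = 11: rhs = 9, matching y values: 3, 14 (2 points).
  x = 12: rhs = 9, matching y values: 3, 14 (2 points).
  x = 13: rhs = 13, matching y values: 8, 9 (2 points).
  x = 14: rhs = 10, matching y values: none (0 points).
  x = 15: rhs = 6, matching y values: none (0 points).
  x = 16: rhs = 7, matching y values: none (0 points).
Total affine count: 12.
Full point count |E(F_17)| = 12 + 1 = 13.
Hasse bound: |13 − (17+1)| = |-5| = 5 ≤ 2√17 ≈ 8.2462 ✓.


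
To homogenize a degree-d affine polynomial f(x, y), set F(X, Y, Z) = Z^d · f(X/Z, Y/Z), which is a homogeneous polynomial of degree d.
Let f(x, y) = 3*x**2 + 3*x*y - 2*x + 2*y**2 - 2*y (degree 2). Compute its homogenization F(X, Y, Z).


F(X, Y, Z) = 3*X**2 + 3*X*Y - 2*X*Z + 2*Y**2 - 2*Y*Z

deg(f) = 2.
Substitute x = X/Z, y = Y/Z into f, then multiply by Z^2.
  monomial 3·x^2·y^0 ↦ 3·X^2·Y^0·Z^0.
  monomial 3·x^1·y^1 ↦ 3·X^1·Y^1·Z^0.
  monomial -2·x^1·y^0 ↦ -2·X^1·Y^0·Z^1.
  monomial 2·x^0·y^2 ↦ 2·X^0·Y^2·Z^0.
  monomial -2·x^0·y^1 ↦ -2·X^0·Y^1·Z^1.
Collecting: F(X, Y, Z) = 3*X**2 + 3*X*Y - 2*X*Z + 2*Y**2 - 2*Y*Z.


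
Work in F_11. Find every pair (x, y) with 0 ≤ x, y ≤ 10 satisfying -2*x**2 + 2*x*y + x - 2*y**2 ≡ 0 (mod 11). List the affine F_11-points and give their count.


Affine F_11-points: {(0, 0), (2, 4), (2, 9), (3, 1), (3, 2), (4, 1), (4, 3), (5, 2), (5, 3), (6, 0), (6, 6), (8, 4)}; count = 12.

For each of the 121 pairs (x, y) ∈ F_11², evaluate f(x, y) mod 11. Record the zeros.
  x = 0: [0↦0, 1↦9, 2↦3, 3↦4, 4↦1, 5↦5, 6↦5, 7↦1, 8↦4, 9↦3, 10↦9]  zeros at y ∈ {0}
  x = 1: [0↦10, 1↦10, 2↦6, 3↦9, 4↦8, 5↦3, 6↦5, 7↦3, 8↦8, 9↦9, 10↦6]  zeros at y ∈ ∅
  x = 2: [0↦5, 1↦7, 2↦5, 3↦10, 4↦0, 5↦8, 6↦1, 7↦1, 8↦8, 9↦0, 10↦10]  zeros at y ∈ {4, 9}
  x = 3: [0↦7, 1↦0, 2↦0, 3↦7, 4↦10, 5↦9, 6↦4, 7↦6, 8↦4, 9↦9, 10↦10]  zeros at y ∈ {1, 2}
  x = 4: [0↦5, 1↦0, 2↦2, 3↦0, 4↦5, 5↦6, 6↦3, 7↦7, 8↦7, 9↦3, 10↦6]  zeros at y ∈ {1, 3}
  x = 5: [0↦10, 1↦7, 2↦0, 3↦0, 4↦7, 5↦10, 6↦9, 7↦4, 8↦6, 9↦4, 10↦9]  zeros at y ∈ {2, 3}
  x = 6: [0↦0, 1↦10, 2↦5, 3↦7, 4↦5, 5↦10, 6↦0, 7↦8, 8↦1, 9↦1, 10↦8]  zeros at y ∈ {0, 6}
  x = 7: [0↦8, 1↦9, 2↦6, 3↦10, 4↦10, 5↦6, 6↦9, 7↦8, 8↦3, 9↦5, 10↦3]  zeros at y ∈ ∅
  x = 8: [0↦1, 1↦4, 2↦3, 3↦9, 4↦0, 5↦9, 6↦3, 7↦4, 8↦1, 9↦5, 10↦5]  zeros at y ∈ {4}
  x = 9: [0↦1, 1↦6, 2↦7, 3↦4, 4↦8, 5↦8, 6↦4, 7↦7, 8↦6, 9↦1, 10↦3]  zeros at y ∈ ∅
  x = 10: [0↦8, 1↦4, 2↦7, 3↦6, 4↦1, 5↦3, 6↦1, 7↦6, 8↦7, 9↦4, 10↦8]  zeros at y ∈ ∅
Collecting zeros: affine points = {(0, 0), (2, 4), (2, 9), (3, 1), (3, 2), (4, 1), (4, 3), (5, 2), (5, 3), (6, 0), (6, 6), (8, 4)}.
Total count |C(F_11)_aff| = 12.


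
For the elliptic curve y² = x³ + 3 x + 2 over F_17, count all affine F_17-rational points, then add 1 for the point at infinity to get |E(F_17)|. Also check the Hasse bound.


Affine points = {(0, 6), (0, 11), (2, 4), (2, 13), (3, 2), (3, 15), (6, 7), (6, 10), (7, 3), (7, 14), (12, 7), (12, 10), (14, 0), (16, 7), (16, 10)}; affine count = 15; |E(F_17)| = 16.

Discriminant check: Δ ∝ 4a³ + 27b² = 4·3³ + 27·2² = 4·27 + 27·4 ≡ 12 (mod 17). Nonzero ⇒ E is nonsingular.
For each x ∈ F_17, compute rhs = x³ + 3·x + 2 mod 17, then count y ∈ F_17 with y² ≡ rhs.
  x = 0: rhs = 2, matching y values: 6, 11 (2 points).
  x = 1: rhs = 6, matching y values: none (0 points).
  x = 2: rhs = 16, matching y values: 4, 13 (2 points).
  x = 3: rhs = 4, matching y values: 2, 15 (2 points).
  x = 4: rhs = 10, matching y values: none (0 points).
  x = 5: rhs = 6, matching y values: none (0 points).
  x = 6: rhs = 15, matching y values: 7, 10 (2 points).
  x = 7: rhs = 9, matching y values: 3, 14 (2 points).
  x = 8: rhs = 11, matching y values: none (0 points).
  x = 9: rhs = 10, matching y values: none (0 points).
  x = 10: rhs = 12, matching y values: none (0 points).
  x = 11: rhs = 6, matching y values: none (0 points).
  x = 12: rhs = 15, matching y values: 7, 10 (2 points).
  x = 13: rhs = 11, matching y values: none (0 points).
  x = 14: rhs = 0, matching y values: 0 (1 points).
  x = 15: rhs = 5, matching y values: none (0 points).
  x = 16: rhs = 15, matching y values: 7, 10 (2 points).
Total affine count: 15.
Full point count |E(F_17)| = 15 + 1 = 16.
Hasse bound: |16 − (17+1)| = |-2| = 2 ≤ 2√17 ≈ 8.2462 ✓.


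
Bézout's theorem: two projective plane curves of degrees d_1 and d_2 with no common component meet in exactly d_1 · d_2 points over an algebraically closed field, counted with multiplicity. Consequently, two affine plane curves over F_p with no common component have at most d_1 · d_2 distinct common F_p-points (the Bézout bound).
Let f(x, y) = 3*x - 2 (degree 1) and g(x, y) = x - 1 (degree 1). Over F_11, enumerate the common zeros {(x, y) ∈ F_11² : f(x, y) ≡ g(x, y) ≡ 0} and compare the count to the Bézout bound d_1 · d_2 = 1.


Common zeros: ∅; count = 0; Bézout bound = 1.

deg(f) = 1, deg(g) = 1, so Bézout bound = 1.
Scan x ∈ F_11. For each x, list the y ∈ F_11 with f(x, y) ≡ 0 and those with g(x, y) ≡ 0 (mod 11); the common zeros in that column are the intersection.
  x = 0: f ≡ 0 at y ∈ ∅; g ≡ 0 at y ∈ ∅; common: ∅.
  x = 1: f ≡ 0 at y ∈ ∅; g ≡ 0 at y ∈ {0, 1, 2, 3, 4, 5, 6, 7, 8, 9, 10}; common: ∅.
  x = 2: f ≡ 0 at y ∈ ∅; g ≡ 0 at y ∈ ∅; common: ∅.
  x = 3: f ≡ 0 at y ∈ ∅; g ≡ 0 at y ∈ ∅; common: ∅.
  x = 4: f ≡ 0 at y ∈ ∅; g ≡ 0 at y ∈ ∅; common: ∅.
  x = 5: f ≡ 0 at y ∈ ∅; g ≡ 0 at y ∈ ∅; common: ∅.
  x = 6: f ≡ 0 at y ∈ ∅; g ≡ 0 at y ∈ ∅; common: ∅.
  x = 7: f ≡ 0 at y ∈ ∅; g ≡ 0 at y ∈ ∅; common: ∅.
  x = 8: f ≡ 0 at y ∈ {0, 1, 2, 3, 4, 5, 6, 7, 8, 9, 10}; g ≡ 0 at y ∈ ∅; common: ∅.
  x = 9: f ≡ 0 at y ∈ ∅; g ≡ 0 at y ∈ ∅; common: ∅.
  x = 10: f ≡ 0 at y ∈ ∅; g ≡ 0 at y ∈ ∅; common: ∅.
Collecting: common zeros = ∅, so the count is 0.
Comparison with the Bézout bound: 0 ≤ 1 = deg(f)·deg(g), as expected for curves with no common component (the affine F_11-count falls short of the bound because intersections may lie at infinity, over extension fields, or carry multiplicity).
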